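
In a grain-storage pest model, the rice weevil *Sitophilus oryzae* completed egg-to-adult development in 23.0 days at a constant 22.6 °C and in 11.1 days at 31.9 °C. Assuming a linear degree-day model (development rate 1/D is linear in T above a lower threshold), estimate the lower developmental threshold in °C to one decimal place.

Linear rate model ⇒ the product D·(T − T_b) is constant across temperatures.
23.0·(22.6 − T_b) = 11.1·(31.9 − T_b)
T_b = (23.0·22.6 − 11.1·31.9) / (23.0 − 11.1) = 165.71 / 11.9 = 13.925 °C ≈ 13.9 °C.

13.9 °C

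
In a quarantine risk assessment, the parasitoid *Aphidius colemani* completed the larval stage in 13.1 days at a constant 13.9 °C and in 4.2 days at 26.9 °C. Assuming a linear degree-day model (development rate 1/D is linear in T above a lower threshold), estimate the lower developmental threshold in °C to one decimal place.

7.8 °C

Linear rate model ⇒ the product D·(T − T_b) is constant across temperatures.
13.1·(13.9 − T_b) = 4.2·(26.9 − T_b)
T_b = (13.1·13.9 − 4.2·26.9) / (13.1 − 4.2) = 69.11 / 8.9 = 7.765 °C ≈ 7.8 °C.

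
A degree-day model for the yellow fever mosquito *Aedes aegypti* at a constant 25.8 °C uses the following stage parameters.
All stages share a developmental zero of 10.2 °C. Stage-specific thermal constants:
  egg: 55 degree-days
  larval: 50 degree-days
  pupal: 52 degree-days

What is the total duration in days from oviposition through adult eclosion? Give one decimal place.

10.1 days

Daily accumulation at 25.8 °C = 25.8 − 10.2 = 15.6 DD/day.
Total K = 55 + 50 + 52 = 157 DD.
Total duration = 157 / 15.6 = 10.064 ≈ 10.1 days.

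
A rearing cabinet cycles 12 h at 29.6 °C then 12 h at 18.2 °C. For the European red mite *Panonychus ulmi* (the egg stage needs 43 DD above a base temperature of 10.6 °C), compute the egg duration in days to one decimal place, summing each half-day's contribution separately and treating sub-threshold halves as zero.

3.2 days

Day half: max(0, 29.6 − 10.6) × 0.5 = 19.0 × 0.5 = 9.50 DD.
Night half: max(0, 18.2 − 10.6) × 0.5 = 7.6 × 0.5 = 3.80 DD.
Per 24 h: 13.30 DD/day.
Duration = 43 / 13.30 = 3.233 ≈ 3.2 days.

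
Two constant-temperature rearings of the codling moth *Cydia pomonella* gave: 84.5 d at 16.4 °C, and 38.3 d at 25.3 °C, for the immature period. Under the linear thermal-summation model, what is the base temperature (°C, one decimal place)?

9.0 °C

Equal thermal constants: D₁(T₁ − T_b) = D₂(T₂ − T_b).
84.5·(16.4 − T_b) = 38.3·(25.3 − T_b)
T_b = (84.5·16.4 − 38.3·25.3) / (84.5 − 38.3) = 416.81 / 46.2 = 9.022 °C ≈ 9.0 °C.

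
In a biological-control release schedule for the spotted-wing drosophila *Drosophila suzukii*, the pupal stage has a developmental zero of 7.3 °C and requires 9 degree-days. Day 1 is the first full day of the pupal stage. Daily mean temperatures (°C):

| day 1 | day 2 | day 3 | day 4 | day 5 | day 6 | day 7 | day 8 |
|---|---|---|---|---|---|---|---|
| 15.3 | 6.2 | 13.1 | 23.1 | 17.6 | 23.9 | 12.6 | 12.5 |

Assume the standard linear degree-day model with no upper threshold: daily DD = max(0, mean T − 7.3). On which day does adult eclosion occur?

Daily DD above 7.3 °C: 8.0, 0.0, 5.8, 15.8, 10.3, 16.6, 5.3, 5.2.
Cumulative: 8.0, 8.0, 13.8, 29.6, 39.9, 56.5, 61.8, 67.0.
The total first reaches 9 DD on day 3.

day 3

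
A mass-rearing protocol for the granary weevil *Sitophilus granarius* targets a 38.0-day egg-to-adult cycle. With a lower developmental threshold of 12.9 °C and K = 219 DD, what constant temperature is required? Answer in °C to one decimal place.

Required daily accumulation = 219 / 38.0 = 5.763 DD/day.
T = T_base + 5.763 = 12.9 + 5.763 = 18.663 ≈ 18.7 °C.

18.7 °C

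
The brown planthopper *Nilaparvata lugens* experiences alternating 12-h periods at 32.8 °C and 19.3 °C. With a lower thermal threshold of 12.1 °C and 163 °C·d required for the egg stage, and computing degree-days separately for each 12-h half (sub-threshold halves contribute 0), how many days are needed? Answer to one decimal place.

11.7 days

Day half: max(0, 32.8 − 12.1) × 0.5 = 20.7 × 0.5 = 10.35 DD.
Night half: max(0, 19.3 − 12.1) × 0.5 = 7.2 × 0.5 = 3.60 DD.
Per 24 h: 13.95 DD/day.
Duration = 163 / 13.95 = 11.685 ≈ 11.7 days.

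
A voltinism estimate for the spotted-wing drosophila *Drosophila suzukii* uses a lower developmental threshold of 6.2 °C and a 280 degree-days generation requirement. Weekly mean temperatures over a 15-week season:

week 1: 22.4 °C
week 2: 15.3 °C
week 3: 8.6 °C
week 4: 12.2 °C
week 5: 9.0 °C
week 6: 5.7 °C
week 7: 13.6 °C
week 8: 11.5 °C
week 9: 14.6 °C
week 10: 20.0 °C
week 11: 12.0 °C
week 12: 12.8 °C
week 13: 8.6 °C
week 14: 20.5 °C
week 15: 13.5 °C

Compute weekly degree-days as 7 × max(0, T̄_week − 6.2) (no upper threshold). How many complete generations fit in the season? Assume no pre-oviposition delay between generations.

Weekly DD (7 × max(0, T̄ − 6.2)): 113.4, 63.7, 16.8, 42.0, 19.6, 0.0, 51.8, 37.1, 58.8, 96.6, 40.6, 46.2, 16.8, 100.1, 51.1.
Season total = 754.6 DD.
Complete generations = ⌊754.6 / 280⌋ = 2.

2 generations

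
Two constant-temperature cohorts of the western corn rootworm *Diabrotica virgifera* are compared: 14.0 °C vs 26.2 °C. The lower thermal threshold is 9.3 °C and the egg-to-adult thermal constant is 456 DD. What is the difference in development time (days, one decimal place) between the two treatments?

70.0 days

At 14.0 °C: 456 / (14.0 − 9.3) = 456 / 4.7 = 97.021 d.
At 26.2 °C: 456 / (26.2 − 9.3) = 456 / 16.9 = 26.982 d.
Difference = |97.021 − 26.982| = 70.039 ≈ 70.0 days.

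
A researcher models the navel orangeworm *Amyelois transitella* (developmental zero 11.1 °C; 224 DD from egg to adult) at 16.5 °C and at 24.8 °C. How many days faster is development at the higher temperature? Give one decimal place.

At 16.5 °C: 224 / (16.5 − 11.1) = 224 / 5.4 = 41.481 d.
At 24.8 °C: 224 / (24.8 − 11.1) = 224 / 13.7 = 16.350 d.
Difference = |41.481 − 16.350| = 25.131 ≈ 25.1 days.

25.1 days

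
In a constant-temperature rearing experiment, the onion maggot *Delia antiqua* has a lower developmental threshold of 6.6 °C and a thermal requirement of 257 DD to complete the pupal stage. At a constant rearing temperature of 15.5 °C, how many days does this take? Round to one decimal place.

28.9 days

Daily accumulation = 15.5 − 6.6 = 8.9 DD/day.
Duration = 257 / 8.9 = 28.876 ≈ 28.9 days.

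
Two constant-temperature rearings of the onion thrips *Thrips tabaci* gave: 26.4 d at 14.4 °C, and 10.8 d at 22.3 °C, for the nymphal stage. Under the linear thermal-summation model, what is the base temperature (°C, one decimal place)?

Under the model K = D·(T − T_b), so D₁·(T₁ − T_b) = D₂·(T₂ − T_b).
26.4·(14.4 − T_b) = 10.8·(22.3 − T_b)
T_b = (26.4·14.4 − 10.8·22.3) / (26.4 − 10.8) = 139.32 / 15.6 = 8.931 °C ≈ 8.9 °C.

8.9 °C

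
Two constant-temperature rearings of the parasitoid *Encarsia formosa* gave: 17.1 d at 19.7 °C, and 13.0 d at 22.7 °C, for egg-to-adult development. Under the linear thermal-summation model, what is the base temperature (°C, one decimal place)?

Linear rate model ⇒ the product D·(T − T_b) is constant across temperatures.
17.1·(19.7 − T_b) = 13.0·(22.7 − T_b)
T_b = (17.1·19.7 − 13.0·22.7) / (17.1 − 13.0) = 41.77 / 4.1 = 10.188 °C ≈ 10.2 °C.

10.2 °C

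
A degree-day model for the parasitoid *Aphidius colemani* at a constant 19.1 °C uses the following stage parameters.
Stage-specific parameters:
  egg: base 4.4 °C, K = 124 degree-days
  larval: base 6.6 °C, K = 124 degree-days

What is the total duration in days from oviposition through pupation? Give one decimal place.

18.4 days

egg: 124 / (19.1 − 4.4) = 124 / 14.7 = 8.435 d.
larval: 124 / (19.1 − 6.6) = 124 / 12.5 = 9.920 d.
Sum = 18.355 ≈ 18.4 days.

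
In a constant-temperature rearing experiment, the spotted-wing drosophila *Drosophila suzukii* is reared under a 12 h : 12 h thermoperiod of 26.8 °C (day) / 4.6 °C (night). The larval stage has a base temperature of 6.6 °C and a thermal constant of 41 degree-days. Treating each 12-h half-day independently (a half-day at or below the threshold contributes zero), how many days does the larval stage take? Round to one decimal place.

4.1 days

Day half: max(0, 26.8 − 6.6) × 0.5 = 20.2 × 0.5 = 10.10 DD.
Night half: max(0, 4.6 − 6.6) × 0.5 = 0.0 × 0.5 = 0.00 DD.
Per 24 h: 10.10 DD/day.
Duration = 41 / 10.10 = 4.059 ≈ 4.1 days.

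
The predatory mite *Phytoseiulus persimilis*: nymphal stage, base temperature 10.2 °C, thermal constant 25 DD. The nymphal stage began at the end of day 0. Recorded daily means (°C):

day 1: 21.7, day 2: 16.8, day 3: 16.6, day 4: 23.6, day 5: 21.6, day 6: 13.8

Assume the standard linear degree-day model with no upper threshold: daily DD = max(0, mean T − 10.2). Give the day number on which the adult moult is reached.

day 4

Daily DD above 10.2 °C: 11.5, 6.6, 6.4, 13.4, 11.4, 3.6.
Cumulative: 11.5, 18.1, 24.5, 37.9, 49.3, 52.9.
The total first reaches 25 DD on day 4.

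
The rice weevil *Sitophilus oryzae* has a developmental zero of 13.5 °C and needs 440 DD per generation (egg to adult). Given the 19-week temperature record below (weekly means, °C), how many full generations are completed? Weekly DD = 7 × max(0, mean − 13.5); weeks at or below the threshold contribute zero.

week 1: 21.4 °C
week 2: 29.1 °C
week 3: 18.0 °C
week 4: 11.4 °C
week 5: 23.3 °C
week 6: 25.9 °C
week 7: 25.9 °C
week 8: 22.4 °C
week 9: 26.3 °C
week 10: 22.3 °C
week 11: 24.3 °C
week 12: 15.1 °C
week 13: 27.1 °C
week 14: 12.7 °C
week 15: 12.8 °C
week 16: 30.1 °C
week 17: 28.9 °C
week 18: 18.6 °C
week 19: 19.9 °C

Weekly DD (7 × max(0, T̄ − 13.5)): 55.3, 109.2, 31.5, 0.0, 68.6, 86.8, 86.8, 62.3, 89.6, 61.6, 75.6, 11.2, 95.2, 0.0, 0.0, 116.2, 107.8, 35.7, 44.8.
Season total = 1138.2 DD.
Complete generations = ⌊1138.2 / 440⌋ = 2.

2 generations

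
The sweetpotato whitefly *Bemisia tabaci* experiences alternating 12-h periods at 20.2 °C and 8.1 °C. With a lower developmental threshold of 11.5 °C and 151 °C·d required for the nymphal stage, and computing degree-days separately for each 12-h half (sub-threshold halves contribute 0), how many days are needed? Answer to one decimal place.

Day half: max(0, 20.2 − 11.5) × 0.5 = 8.7 × 0.5 = 4.35 DD.
Night half: max(0, 8.1 − 11.5) × 0.5 = 0.0 × 0.5 = 0.00 DD.
Per 24 h: 4.35 DD/day.
Duration = 151 / 4.35 = 34.713 ≈ 34.7 days.

34.7 days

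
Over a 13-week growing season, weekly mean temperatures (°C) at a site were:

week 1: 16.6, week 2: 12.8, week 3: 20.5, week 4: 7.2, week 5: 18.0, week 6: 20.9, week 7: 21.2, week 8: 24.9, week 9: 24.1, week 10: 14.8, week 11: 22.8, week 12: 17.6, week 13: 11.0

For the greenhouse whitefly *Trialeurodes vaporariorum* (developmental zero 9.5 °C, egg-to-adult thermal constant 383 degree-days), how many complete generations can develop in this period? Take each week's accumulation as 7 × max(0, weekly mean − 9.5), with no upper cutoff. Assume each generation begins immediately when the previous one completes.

2 generations

Weekly DD (7 × max(0, T̄ − 9.5)): 49.7, 23.1, 77.0, 0.0, 59.5, 79.8, 81.9, 107.8, 102.2, 37.1, 93.1, 56.7, 10.5.
Season total = 778.4 DD.
Complete generations = ⌊778.4 / 383⌋ = 2.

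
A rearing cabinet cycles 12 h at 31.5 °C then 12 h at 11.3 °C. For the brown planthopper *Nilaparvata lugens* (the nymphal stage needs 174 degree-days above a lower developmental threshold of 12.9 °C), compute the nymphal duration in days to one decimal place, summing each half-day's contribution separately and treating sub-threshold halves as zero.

Day half: max(0, 31.5 − 12.9) × 0.5 = 18.6 × 0.5 = 9.30 DD.
Night half: max(0, 11.3 − 12.9) × 0.5 = 0.0 × 0.5 = 0.00 DD.
Per 24 h: 9.30 DD/day.
Duration = 174 / 9.30 = 18.710 ≈ 18.7 days.

18.7 days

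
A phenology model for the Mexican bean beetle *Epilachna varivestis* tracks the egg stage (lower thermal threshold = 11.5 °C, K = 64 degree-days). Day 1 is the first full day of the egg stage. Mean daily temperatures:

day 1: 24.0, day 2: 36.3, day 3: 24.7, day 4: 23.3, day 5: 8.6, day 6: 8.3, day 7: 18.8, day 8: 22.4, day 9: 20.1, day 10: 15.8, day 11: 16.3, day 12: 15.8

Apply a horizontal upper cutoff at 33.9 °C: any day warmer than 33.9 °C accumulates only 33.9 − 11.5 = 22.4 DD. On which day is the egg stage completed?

day 7

Daily DD above 11.5 °C (capped at 22.4): 12.5, 22.4, 13.2, 11.8, 0.0, 0.0, 7.3, 10.9, 8.6, 4.3, 4.8, 4.3.
Cumulative: 12.5, 34.9, 48.1, 59.9, 59.9, 59.9, 67.2, 78.1, 86.7, 91.0, 95.8, 100.1.
The total first reaches 64 DD on day 7.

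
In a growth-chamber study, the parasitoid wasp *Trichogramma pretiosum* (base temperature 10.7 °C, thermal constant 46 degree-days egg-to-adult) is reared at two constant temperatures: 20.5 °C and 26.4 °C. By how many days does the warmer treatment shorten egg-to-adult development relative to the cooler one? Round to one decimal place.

1.8 days

At 20.5 °C: 46 / (20.5 − 10.7) = 46 / 9.8 = 4.694 d.
At 26.4 °C: 46 / (26.4 − 10.7) = 46 / 15.7 = 2.930 d.
Difference = |4.694 − 2.930| = 1.764 ≈ 1.8 days.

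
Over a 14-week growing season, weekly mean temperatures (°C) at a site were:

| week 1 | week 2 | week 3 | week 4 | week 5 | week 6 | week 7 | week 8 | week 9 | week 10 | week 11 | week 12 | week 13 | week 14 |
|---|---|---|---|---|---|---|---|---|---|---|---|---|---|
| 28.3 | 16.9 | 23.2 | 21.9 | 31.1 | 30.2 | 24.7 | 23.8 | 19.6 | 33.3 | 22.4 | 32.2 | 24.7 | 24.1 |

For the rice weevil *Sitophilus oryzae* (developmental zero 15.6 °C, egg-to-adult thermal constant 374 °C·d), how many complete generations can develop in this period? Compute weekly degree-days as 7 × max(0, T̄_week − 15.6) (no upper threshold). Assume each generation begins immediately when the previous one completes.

Weekly DD (7 × max(0, T̄ − 15.6)): 88.9, 9.1, 53.2, 44.1, 108.5, 102.2, 63.7, 57.4, 28.0, 123.9, 47.6, 116.2, 63.7, 59.5.
Season total = 966.0 DD.
Complete generations = ⌊966.0 / 374⌋ = 2.

2 generations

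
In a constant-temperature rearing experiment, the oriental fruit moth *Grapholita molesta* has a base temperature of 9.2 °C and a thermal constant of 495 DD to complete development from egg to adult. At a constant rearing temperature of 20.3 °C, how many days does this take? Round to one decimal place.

Daily accumulation = 20.3 − 9.2 = 11.1 DD/day.
Duration = 495 / 11.1 = 44.595 ≈ 44.6 days.

44.6 days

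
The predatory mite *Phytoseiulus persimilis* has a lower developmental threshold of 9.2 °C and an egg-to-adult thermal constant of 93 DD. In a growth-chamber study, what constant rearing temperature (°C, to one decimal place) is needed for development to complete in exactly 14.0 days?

Required daily accumulation = 93 / 14.0 = 6.643 DD/day.
T = T_base + 6.643 = 9.2 + 6.643 = 15.843 ≈ 15.8 °C.

15.8 °C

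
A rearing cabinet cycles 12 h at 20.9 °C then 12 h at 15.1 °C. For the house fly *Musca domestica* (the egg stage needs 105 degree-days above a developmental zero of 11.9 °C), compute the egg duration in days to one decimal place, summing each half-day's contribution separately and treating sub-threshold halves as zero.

Day half: max(0, 20.9 − 11.9) × 0.5 = 9.0 × 0.5 = 4.50 DD.
Night half: max(0, 15.1 − 11.9) × 0.5 = 3.2 × 0.5 = 1.60 DD.
Per 24 h: 6.10 DD/day.
Duration = 105 / 6.10 = 17.213 ≈ 17.2 days.

17.2 days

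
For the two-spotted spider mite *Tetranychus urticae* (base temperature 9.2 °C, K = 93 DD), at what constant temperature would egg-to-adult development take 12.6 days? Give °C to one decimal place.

16.6 °C

Required daily accumulation = 93 / 12.6 = 7.381 DD/day.
T = T_base + 7.381 = 9.2 + 7.381 = 16.581 ≈ 16.6 °C.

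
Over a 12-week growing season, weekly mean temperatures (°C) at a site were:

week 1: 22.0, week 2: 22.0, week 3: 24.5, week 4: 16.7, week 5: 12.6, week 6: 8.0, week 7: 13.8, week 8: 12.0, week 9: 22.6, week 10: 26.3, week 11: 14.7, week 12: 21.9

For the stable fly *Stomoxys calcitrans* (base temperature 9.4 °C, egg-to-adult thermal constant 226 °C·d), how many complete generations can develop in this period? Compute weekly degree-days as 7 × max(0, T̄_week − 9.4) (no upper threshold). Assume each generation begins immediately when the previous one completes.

3 generations

Weekly DD (7 × max(0, T̄ − 9.4)): 88.2, 88.2, 105.7, 51.1, 22.4, 0.0, 30.8, 18.2, 92.4, 118.3, 37.1, 87.5.
Season total = 739.9 DD.
Complete generations = ⌊739.9 / 226⌋ = 3.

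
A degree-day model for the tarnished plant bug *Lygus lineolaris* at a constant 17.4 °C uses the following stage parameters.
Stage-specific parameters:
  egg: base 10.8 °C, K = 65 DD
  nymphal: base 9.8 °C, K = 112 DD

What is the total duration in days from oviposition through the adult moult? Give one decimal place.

24.6 days

egg: 65 / (17.4 − 10.8) = 65 / 6.6 = 9.848 d.
nymphal: 112 / (17.4 − 9.8) = 112 / 7.6 = 14.737 d.
Sum = 24.585 ≈ 24.6 days.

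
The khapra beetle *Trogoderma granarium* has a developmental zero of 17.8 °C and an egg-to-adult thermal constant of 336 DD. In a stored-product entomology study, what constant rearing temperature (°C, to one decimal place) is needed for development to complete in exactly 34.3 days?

27.6 °C

Required daily accumulation = 336 / 34.3 = 9.796 DD/day.
T = T_base + 9.796 = 17.8 + 9.796 = 27.596 ≈ 27.6 °C.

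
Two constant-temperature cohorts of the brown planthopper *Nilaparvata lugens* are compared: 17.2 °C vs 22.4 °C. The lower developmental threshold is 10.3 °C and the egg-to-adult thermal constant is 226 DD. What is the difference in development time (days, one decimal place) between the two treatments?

14.1 days

At 17.2 °C: 226 / (17.2 − 10.3) = 226 / 6.9 = 32.754 d.
At 22.4 °C: 226 / (22.4 − 10.3) = 226 / 12.1 = 18.678 d.
Difference = |32.754 − 18.678| = 14.076 ≈ 14.1 days.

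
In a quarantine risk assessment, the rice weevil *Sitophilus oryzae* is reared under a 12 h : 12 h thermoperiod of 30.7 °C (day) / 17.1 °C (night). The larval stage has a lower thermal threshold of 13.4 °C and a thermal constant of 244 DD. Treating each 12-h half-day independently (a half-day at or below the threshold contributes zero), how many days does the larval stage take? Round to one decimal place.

Day half: max(0, 30.7 − 13.4) × 0.5 = 17.3 × 0.5 = 8.65 DD.
Night half: max(0, 17.1 − 13.4) × 0.5 = 3.7 × 0.5 = 1.85 DD.
Per 24 h: 10.50 DD/day.
Duration = 244 / 10.50 = 23.238 ≈ 23.2 days.

23.2 days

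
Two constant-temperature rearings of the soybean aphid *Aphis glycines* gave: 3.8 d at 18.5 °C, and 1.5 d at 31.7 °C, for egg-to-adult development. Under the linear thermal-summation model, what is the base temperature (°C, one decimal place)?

9.9 °C

Equal thermal constants: D₁(T₁ − T_b) = D₂(T₂ − T_b).
3.8·(18.5 − T_b) = 1.5·(31.7 − T_b)
T_b = (3.8·18.5 − 1.5·31.7) / (3.8 − 1.5) = 22.75 / 2.3 = 9.891 °C ≈ 9.9 °C.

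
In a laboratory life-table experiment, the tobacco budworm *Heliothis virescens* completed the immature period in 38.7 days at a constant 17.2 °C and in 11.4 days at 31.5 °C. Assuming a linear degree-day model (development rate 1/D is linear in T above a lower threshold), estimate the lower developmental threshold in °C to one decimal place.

Under the model K = D·(T − T_b), so D₁·(T₁ − T_b) = D₂·(T₂ − T_b).
38.7·(17.2 − T_b) = 11.4·(31.5 − T_b)
T_b = (38.7·17.2 − 11.4·31.5) / (38.7 − 11.4) = 306.54 / 27.3 = 11.229 °C ≈ 11.2 °C.

11.2 °C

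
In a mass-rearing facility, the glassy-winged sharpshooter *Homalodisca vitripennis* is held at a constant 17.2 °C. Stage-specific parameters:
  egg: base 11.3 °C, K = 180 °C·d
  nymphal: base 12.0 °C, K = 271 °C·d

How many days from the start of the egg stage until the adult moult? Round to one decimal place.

82.6 days

egg: 180 / (17.2 − 11.3) = 180 / 5.9 = 30.508 d.
nymphal: 271 / (17.2 − 12.0) = 271 / 5.2 = 52.115 d.
Sum = 82.624 ≈ 82.6 days.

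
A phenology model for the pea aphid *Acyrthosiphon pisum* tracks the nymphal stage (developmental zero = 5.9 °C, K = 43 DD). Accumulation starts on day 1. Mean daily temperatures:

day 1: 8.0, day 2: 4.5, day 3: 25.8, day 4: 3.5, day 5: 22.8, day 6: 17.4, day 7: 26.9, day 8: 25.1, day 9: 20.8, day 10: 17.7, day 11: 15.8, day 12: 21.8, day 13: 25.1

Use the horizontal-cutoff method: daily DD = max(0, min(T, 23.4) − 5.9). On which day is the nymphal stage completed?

day 6

Daily DD above 5.9 °C (capped at 17.5): 2.1, 0.0, 17.5, 0.0, 16.9, 11.5, 17.5, 17.5, 14.9, 11.8, 9.9, 15.9, 17.5.
Cumulative: 2.1, 2.1, 19.6, 19.6, 36.5, 48.0, 65.5, 83.0, 97.9, 109.7, 119.6, 135.5, 153.0.
The total first reaches 43 DD on day 6.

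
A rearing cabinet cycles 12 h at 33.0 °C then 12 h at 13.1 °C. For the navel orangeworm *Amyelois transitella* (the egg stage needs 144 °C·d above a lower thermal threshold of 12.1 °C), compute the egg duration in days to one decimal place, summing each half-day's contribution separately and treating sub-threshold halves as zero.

13.2 days

Day half: max(0, 33.0 − 12.1) × 0.5 = 20.9 × 0.5 = 10.45 DD.
Night half: max(0, 13.1 − 12.1) × 0.5 = 1.0 × 0.5 = 0.50 DD.
Per 24 h: 10.95 DD/day.
Duration = 144 / 10.95 = 13.151 ≈ 13.2 days.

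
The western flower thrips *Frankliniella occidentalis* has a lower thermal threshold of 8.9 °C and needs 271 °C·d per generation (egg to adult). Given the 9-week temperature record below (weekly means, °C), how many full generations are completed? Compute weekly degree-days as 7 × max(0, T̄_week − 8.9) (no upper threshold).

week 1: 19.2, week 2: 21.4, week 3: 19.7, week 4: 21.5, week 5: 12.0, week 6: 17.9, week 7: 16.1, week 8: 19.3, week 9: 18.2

2 generations

Weekly DD (7 × max(0, T̄ − 8.9)): 72.1, 87.5, 75.6, 88.2, 21.7, 63.0, 50.4, 72.8, 65.1.
Season total = 596.4 DD.
Complete generations = ⌊596.4 / 271⌋ = 2.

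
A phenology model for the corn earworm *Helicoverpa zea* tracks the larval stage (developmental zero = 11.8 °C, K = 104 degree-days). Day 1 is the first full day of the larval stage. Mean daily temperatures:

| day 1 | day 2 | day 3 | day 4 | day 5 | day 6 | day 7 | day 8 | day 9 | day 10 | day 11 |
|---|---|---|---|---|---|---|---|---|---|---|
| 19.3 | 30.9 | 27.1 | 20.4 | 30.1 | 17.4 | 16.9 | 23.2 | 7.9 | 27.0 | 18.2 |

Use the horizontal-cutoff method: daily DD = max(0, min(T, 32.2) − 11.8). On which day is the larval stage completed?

Daily DD above 11.8 °C (capped at 20.4): 7.5, 19.1, 15.3, 8.6, 18.3, 5.6, 5.1, 11.4, 0.0, 15.2, 6.4.
Cumulative: 7.5, 26.6, 41.9, 50.5, 68.8, 74.4, 79.5, 90.9, 90.9, 106.1, 112.5.
The total first reaches 104 DD on day 10.

day 10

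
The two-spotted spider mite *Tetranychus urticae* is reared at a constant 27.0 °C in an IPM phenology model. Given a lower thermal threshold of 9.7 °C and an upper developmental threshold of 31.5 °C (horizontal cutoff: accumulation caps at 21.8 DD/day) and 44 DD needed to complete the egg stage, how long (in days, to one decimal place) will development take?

2.5 days

Daily accumulation = 27.0 − 9.7 = 17.3 DD/day.
Duration = 44 / 17.3 = 2.543 ≈ 2.5 days.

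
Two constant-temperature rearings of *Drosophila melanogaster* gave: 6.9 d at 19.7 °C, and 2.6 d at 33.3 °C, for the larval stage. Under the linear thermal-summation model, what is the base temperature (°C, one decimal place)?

Under the model K = D·(T − T_b), so D₁·(T₁ − T_b) = D₂·(T₂ − T_b).
6.9·(19.7 − T_b) = 2.6·(33.3 − T_b)
T_b = (6.9·19.7 − 2.6·33.3) / (6.9 − 2.6) = 49.35 / 4.3 = 11.477 °C ≈ 11.5 °C.

11.5 °C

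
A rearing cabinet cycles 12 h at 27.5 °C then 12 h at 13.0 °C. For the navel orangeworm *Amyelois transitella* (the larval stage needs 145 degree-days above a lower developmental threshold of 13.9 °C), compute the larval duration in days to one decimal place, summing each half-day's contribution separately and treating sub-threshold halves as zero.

Day half: max(0, 27.5 − 13.9) × 0.5 = 13.6 × 0.5 = 6.80 DD.
Night half: max(0, 13.0 − 13.9) × 0.5 = 0.0 × 0.5 = 0.00 DD.
Per 24 h: 6.80 DD/day.
Duration = 145 / 6.80 = 21.324 ≈ 21.3 days.

21.3 days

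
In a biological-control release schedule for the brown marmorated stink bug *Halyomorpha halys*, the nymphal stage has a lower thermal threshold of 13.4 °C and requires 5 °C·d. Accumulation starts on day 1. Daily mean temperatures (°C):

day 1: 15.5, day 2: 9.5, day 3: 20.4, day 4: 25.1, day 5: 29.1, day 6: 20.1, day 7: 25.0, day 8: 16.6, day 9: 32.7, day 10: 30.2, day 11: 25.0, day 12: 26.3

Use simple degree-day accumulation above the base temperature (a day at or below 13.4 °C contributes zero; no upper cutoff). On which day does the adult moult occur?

day 3

Daily DD above 13.4 °C: 2.1, 0.0, 7.0, 11.7, 15.7, 6.7, 11.6, 3.2, 19.3, 16.8, 11.6, 12.9.
Cumulative: 2.1, 2.1, 9.1, 20.8, 36.5, 43.2, 54.8, 58.0, 77.3, 94.1, 105.7, 118.6.
The total first reaches 5 DD on day 3.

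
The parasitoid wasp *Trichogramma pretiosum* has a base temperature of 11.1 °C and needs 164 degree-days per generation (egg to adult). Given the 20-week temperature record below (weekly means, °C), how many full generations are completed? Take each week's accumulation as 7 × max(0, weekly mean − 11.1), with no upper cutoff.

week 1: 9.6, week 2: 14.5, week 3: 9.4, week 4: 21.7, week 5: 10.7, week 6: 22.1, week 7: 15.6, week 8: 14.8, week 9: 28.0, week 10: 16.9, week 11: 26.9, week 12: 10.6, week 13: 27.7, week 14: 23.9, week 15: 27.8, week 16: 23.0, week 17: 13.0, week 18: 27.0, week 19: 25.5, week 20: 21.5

7 generations

Weekly DD (7 × max(0, T̄ − 11.1)): 0.0, 23.8, 0.0, 74.2, 0.0, 77.0, 31.5, 25.9, 118.3, 40.6, 110.6, 0.0, 116.2, 89.6, 116.9, 83.3, 13.3, 111.3, 100.8, 72.8.
Season total = 1206.1 DD.
Complete generations = ⌊1206.1 / 164⌋ = 7.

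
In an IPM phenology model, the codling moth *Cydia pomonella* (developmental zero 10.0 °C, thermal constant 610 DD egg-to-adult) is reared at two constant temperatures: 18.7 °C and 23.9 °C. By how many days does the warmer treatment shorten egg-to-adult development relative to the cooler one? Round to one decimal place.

At 18.7 °C: 610 / (18.7 − 10.0) = 610 / 8.7 = 70.115 d.
At 23.9 °C: 610 / (23.9 − 10.0) = 610 / 13.9 = 43.885 d.
Difference = |70.115 − 43.885| = 26.230 ≈ 26.2 days.

26.2 days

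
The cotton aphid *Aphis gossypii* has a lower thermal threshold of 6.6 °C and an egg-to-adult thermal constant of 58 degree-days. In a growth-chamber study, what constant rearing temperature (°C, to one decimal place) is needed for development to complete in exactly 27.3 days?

Required daily accumulation = 58 / 27.3 = 2.125 DD/day.
T = T_base + 2.125 = 6.6 + 2.125 = 8.725 ≈ 8.7 °C.

8.7 °C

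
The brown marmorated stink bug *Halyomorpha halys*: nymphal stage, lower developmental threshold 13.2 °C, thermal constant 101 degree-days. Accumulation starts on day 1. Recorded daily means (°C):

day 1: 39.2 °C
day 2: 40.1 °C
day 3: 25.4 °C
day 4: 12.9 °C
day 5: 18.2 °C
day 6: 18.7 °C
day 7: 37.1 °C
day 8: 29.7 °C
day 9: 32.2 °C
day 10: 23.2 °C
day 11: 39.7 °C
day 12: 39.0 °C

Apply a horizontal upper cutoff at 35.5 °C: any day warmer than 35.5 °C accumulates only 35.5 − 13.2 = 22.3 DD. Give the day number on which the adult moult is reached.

Daily DD above 13.2 °C (capped at 22.3): 22.3, 22.3, 12.2, 0.0, 5.0, 5.5, 22.3, 16.5, 19.0, 10.0, 22.3, 22.3.
Cumulative: 22.3, 44.6, 56.8, 56.8, 61.8, 67.3, 89.6, 106.1, 125.1, 135.1, 157.4, 179.7.
The total first reaches 101 DD on day 8.

day 8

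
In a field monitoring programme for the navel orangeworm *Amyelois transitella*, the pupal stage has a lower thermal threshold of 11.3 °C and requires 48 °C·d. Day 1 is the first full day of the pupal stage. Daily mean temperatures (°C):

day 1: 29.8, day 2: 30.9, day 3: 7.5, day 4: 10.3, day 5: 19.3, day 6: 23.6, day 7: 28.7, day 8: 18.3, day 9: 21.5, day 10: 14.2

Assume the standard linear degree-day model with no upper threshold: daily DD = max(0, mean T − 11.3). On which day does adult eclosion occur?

day 6

Daily DD above 11.3 °C: 18.5, 19.6, 0.0, 0.0, 8.0, 12.3, 17.4, 7.0, 10.2, 2.9.
Cumulative: 18.5, 38.1, 38.1, 38.1, 46.1, 58.4, 75.8, 82.8, 93.0, 95.9.
The total first reaches 48 DD on day 6.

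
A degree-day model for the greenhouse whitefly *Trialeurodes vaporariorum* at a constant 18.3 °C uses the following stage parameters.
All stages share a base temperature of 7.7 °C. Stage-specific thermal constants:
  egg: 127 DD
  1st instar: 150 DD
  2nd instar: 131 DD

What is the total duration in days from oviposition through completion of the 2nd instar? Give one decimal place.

Daily accumulation at 18.3 °C = 18.3 − 7.7 = 10.6 DD/day.
Total K = 127 + 150 + 131 = 408 DD.
Total duration = 408 / 10.6 = 38.491 ≈ 38.5 days.

38.5 days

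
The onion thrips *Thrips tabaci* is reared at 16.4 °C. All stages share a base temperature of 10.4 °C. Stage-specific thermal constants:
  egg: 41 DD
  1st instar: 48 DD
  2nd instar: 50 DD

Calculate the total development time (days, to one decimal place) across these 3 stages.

Daily accumulation at 16.4 °C = 16.4 − 10.4 = 6.0 DD/day.
Total K = 41 + 48 + 50 = 139 DD.
Total duration = 139 / 6.0 = 23.167 ≈ 23.2 days.

23.2 days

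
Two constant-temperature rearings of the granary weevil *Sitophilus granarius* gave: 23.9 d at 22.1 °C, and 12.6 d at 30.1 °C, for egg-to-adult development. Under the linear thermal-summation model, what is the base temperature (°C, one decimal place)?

13.2 °C

Under the model K = D·(T − T_b), so D₁·(T₁ − T_b) = D₂·(T₂ − T_b).
23.9·(22.1 − T_b) = 12.6·(30.1 − T_b)
T_b = (23.9·22.1 − 12.6·30.1) / (23.9 − 12.6) = 148.93 / 11.3 = 13.180 °C ≈ 13.2 °C.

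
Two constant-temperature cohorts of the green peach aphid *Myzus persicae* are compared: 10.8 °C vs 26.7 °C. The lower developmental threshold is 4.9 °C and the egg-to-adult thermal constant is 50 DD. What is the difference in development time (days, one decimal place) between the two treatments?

At 10.8 °C: 50 / (10.8 − 4.9) = 50 / 5.9 = 8.475 d.
At 26.7 °C: 50 / (26.7 − 4.9) = 50 / 21.8 = 2.294 d.
Difference = |8.475 − 2.294| = 6.181 ≈ 6.2 days.

6.2 days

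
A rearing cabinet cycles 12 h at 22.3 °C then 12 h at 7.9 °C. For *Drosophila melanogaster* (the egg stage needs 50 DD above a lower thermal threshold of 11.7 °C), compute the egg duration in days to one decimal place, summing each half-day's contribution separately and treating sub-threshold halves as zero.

Day half: max(0, 22.3 − 11.7) × 0.5 = 10.6 × 0.5 = 5.30 DD.
Night half: max(0, 7.9 − 11.7) × 0.5 = 0.0 × 0.5 = 0.00 DD.
Per 24 h: 5.30 DD/day.
Duration = 50 / 5.30 = 9.434 ≈ 9.4 days.

9.4 days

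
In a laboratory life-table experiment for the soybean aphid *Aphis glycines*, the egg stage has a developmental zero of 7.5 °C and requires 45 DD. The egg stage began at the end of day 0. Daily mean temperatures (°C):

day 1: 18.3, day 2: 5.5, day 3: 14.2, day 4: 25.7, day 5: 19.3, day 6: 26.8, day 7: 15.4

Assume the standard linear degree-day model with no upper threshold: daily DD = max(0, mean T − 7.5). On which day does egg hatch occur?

day 5

Daily DD above 7.5 °C: 10.8, 0.0, 6.7, 18.2, 11.8, 19.3, 7.9.
Cumulative: 10.8, 10.8, 17.5, 35.7, 47.5, 66.8, 74.7.
The total first reaches 45 DD on day 5.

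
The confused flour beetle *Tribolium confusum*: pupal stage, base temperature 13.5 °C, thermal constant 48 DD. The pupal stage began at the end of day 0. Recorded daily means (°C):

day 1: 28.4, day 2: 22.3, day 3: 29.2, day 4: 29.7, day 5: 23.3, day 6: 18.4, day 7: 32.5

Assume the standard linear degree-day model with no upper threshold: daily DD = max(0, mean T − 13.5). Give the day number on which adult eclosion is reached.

Daily DD above 13.5 °C: 14.9, 8.8, 15.7, 16.2, 9.8, 4.9, 19.0.
Cumulative: 14.9, 23.7, 39.4, 55.6, 65.4, 70.3, 89.3.
The total first reaches 48 DD on day 4.

day 4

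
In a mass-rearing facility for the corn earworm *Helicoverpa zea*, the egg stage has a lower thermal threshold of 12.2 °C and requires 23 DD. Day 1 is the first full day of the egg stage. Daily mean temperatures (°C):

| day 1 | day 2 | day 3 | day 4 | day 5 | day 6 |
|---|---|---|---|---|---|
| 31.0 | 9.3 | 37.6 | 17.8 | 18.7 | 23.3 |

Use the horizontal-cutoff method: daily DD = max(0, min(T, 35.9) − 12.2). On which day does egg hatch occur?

Daily DD above 12.2 °C (capped at 23.7): 18.8, 0.0, 23.7, 5.6, 6.5, 11.1.
Cumulative: 18.8, 18.8, 42.5, 48.1, 54.6, 65.7.
The total first reaches 23 DD on day 3.

day 3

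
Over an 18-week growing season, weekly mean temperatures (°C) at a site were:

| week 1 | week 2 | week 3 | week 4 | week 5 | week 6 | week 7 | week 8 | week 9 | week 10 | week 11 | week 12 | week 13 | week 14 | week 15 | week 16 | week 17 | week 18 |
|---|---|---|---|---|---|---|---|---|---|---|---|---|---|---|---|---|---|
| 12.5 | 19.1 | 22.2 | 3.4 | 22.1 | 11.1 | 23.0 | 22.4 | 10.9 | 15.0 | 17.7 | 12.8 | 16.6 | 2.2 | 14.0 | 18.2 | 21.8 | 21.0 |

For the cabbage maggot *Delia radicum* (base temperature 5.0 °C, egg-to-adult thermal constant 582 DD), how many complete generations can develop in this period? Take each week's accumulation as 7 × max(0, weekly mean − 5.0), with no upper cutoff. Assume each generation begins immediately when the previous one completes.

Weekly DD (7 × max(0, T̄ − 5.0)): 52.5, 98.7, 120.4, 0.0, 119.7, 42.7, 126.0, 121.8, 41.3, 70.0, 88.9, 54.6, 81.2, 0.0, 63.0, 92.4, 117.6, 112.0.
Season total = 1402.8 DD.
Complete generations = ⌊1402.8 / 582⌋ = 2.

2 generations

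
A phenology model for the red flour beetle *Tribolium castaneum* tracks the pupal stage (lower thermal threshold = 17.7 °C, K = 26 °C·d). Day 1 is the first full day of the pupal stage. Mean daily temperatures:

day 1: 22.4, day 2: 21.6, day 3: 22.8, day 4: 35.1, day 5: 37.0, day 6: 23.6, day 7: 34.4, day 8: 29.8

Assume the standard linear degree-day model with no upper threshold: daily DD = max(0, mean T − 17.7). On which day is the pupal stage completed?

day 4

Daily DD above 17.7 °C: 4.7, 3.9, 5.1, 17.4, 19.3, 5.9, 16.7, 12.1.
Cumulative: 4.7, 8.6, 13.7, 31.1, 50.4, 56.3, 73.0, 85.1.
The total first reaches 26 DD on day 4.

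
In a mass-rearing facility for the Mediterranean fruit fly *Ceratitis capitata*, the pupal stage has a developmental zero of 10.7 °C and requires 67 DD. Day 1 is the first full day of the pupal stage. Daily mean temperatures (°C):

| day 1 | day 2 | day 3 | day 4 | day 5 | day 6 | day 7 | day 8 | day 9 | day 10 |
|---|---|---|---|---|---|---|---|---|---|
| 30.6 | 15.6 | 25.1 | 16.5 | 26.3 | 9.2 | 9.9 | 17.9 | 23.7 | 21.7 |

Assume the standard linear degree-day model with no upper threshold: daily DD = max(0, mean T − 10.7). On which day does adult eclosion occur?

day 8

Daily DD above 10.7 °C: 19.9, 4.9, 14.4, 5.8, 15.6, 0.0, 0.0, 7.2, 13.0, 11.0.
Cumulative: 19.9, 24.8, 39.2, 45.0, 60.6, 60.6, 60.6, 67.8, 80.8, 91.8.
The total first reaches 67 DD on day 8.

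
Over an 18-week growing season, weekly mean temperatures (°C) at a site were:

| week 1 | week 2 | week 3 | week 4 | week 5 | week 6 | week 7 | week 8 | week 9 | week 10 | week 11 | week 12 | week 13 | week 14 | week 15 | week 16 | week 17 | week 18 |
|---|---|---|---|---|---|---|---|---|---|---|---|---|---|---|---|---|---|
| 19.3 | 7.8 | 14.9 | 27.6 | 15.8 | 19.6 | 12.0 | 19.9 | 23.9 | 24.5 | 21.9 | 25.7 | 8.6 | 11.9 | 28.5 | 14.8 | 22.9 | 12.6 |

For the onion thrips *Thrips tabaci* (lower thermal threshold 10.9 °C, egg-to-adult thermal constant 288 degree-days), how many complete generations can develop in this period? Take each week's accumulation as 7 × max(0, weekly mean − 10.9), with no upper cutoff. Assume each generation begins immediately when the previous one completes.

Weekly DD (7 × max(0, T̄ − 10.9)): 58.8, 0.0, 28.0, 116.9, 34.3, 60.9, 7.7, 63.0, 91.0, 95.2, 77.0, 103.6, 0.0, 7.0, 123.2, 27.3, 84.0, 11.9.
Season total = 989.8 DD.
Complete generations = ⌊989.8 / 288⌋ = 3.

3 generations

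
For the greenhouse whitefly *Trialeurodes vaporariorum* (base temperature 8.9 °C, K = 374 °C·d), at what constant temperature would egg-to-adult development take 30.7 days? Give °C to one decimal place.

Required daily accumulation = 374 / 30.7 = 12.182 DD/day.
T = T_base + 12.182 = 8.9 + 12.182 = 21.082 ≈ 21.1 °C.

21.1 °C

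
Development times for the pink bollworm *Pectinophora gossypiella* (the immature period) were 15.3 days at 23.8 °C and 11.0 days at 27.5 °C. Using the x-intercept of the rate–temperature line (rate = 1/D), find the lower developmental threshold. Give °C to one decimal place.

Under the model K = D·(T − T_b), so D₁·(T₁ − T_b) = D₂·(T₂ − T_b).
15.3·(23.8 − T_b) = 11.0·(27.5 − T_b)
T_b = (15.3·23.8 − 11.0·27.5) / (15.3 − 11.0) = 61.64 / 4.3 = 14.335 °C ≈ 14.3 °C.

14.3 °C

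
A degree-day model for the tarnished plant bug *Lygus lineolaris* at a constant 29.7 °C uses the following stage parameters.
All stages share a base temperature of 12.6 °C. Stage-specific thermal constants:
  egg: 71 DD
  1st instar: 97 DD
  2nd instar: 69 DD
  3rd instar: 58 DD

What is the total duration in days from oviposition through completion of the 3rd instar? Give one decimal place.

Daily accumulation at 29.7 °C = 29.7 − 12.6 = 17.1 DD/day.
Total K = 71 + 97 + 69 + 58 = 295 DD.
Total duration = 295 / 17.1 = 17.251 ≈ 17.3 days.

17.3 days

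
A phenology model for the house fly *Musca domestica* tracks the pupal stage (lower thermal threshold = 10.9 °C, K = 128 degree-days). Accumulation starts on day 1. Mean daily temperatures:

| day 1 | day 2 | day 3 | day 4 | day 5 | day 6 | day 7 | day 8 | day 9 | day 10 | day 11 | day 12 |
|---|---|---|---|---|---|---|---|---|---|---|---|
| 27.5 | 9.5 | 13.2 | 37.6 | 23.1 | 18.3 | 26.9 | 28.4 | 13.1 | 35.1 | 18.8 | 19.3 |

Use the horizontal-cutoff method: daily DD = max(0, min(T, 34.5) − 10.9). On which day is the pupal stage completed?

day 11

Daily DD above 10.9 °C (capped at 23.6): 16.6, 0.0, 2.3, 23.6, 12.2, 7.4, 16.0, 17.5, 2.2, 23.6, 7.9, 8.4.
Cumulative: 16.6, 16.6, 18.9, 42.5, 54.7, 62.1, 78.1, 95.6, 97.8, 121.4, 129.3, 137.7.
The total first reaches 128 DD on day 11.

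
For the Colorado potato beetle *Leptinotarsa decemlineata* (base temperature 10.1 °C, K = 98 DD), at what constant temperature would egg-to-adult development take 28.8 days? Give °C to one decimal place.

Required daily accumulation = 98 / 28.8 = 3.403 DD/day.
T = T_base + 3.403 = 10.1 + 3.403 = 13.503 ≈ 13.5 °C.

13.5 °C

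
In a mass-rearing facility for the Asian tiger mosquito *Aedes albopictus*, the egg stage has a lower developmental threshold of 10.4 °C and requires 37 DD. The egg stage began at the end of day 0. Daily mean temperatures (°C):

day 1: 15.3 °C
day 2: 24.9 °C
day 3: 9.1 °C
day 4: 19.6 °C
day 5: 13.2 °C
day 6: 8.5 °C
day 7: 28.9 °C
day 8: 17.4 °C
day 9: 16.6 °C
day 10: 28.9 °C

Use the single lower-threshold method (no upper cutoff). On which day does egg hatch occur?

day 7

Daily DD above 10.4 °C: 4.9, 14.5, 0.0, 9.2, 2.8, 0.0, 18.5, 7.0, 6.2, 18.5.
Cumulative: 4.9, 19.4, 19.4, 28.6, 31.4, 31.4, 49.9, 56.9, 63.1, 81.6.
The total first reaches 37 DD on day 7.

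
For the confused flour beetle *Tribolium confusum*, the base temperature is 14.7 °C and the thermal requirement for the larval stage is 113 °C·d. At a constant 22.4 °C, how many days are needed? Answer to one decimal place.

14.7 days

Daily accumulation = 22.4 − 14.7 = 7.7 DD/day.
Duration = 113 / 7.7 = 14.675 ≈ 14.7 days.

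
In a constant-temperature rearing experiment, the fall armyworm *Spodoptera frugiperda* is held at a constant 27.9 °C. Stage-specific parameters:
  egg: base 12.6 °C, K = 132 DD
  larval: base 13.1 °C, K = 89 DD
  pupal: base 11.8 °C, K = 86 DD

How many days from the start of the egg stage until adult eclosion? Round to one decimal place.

20.0 days

egg: 132 / (27.9 − 12.6) = 132 / 15.3 = 8.627 d.
larval: 89 / (27.9 − 13.1) = 89 / 14.8 = 6.014 d.
pupal: 86 / (27.9 − 11.8) = 86 / 16.1 = 5.342 d.
Sum = 19.983 ≈ 20.0 days.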